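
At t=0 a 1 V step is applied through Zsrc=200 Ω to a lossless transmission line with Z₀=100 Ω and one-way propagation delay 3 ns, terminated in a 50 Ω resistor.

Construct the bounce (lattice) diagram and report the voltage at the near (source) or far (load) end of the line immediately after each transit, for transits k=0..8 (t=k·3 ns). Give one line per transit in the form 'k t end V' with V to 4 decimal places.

Γ_L=-0.333333, Γ_S=0.333333; launch V₁=1·100/300=0.333333
k=0 src: V=0.3333
k=1 load: inc=0.333333, refl=0.333333·-0.333333=-0.1111; V=0.000000+0.333333+-0.111111=0.2222
k=2 src: inc=-0.111111, refl=-0.111111·0.333333=-0.0370; V=0.333333+-0.111111+-0.037037=0.1852
k=3 load: inc=-0.037037, refl=-0.037037·-0.333333=0.0123; V=0.222222+-0.037037+0.012346=0.1975
k=4 src: inc=0.012346, refl=0.012346·0.333333=0.0041; V=0.185185+0.012346+0.004115=0.2016
k=5 load: inc=0.004115, refl=0.004115·-0.333333=-0.0014; V=0.197531+0.004115+-0.001372=0.2003
k=6 src: inc=-0.001372, refl=-0.001372·0.333333=-0.0005; V=0.201646+-0.001372+-0.000457=0.1998
k=7 load: inc=-0.000457, refl=-0.000457·-0.333333=0.0002; V=0.200274+-0.000457+0.000152=0.2000
k=8 src: inc=0.000152, refl=0.000152·0.333333=0.0001; V=0.199817+0.000152+0.000051=0.2000

0 0 source 0.3333
1 3 load 0.2222
2 6 source 0.1852
3 9 load 0.1975
4 12 source 0.2016
5 15 load 0.2003
6 18 source 0.1998
7 21 load 0.2000
8 24 source 0.2000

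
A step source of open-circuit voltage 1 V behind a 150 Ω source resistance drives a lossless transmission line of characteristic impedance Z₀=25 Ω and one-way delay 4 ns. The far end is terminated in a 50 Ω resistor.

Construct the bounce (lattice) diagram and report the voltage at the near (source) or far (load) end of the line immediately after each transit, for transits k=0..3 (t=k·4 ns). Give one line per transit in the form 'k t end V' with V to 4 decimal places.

0 0 source 0.1429
1 4 load 0.1905
2 8 source 0.2245
3 12 load 0.2358

Γ_L=0.333333, Γ_S=0.714286; launch V₁=1·25/175=0.142857
k=0 src: V=0.1429
k=1 load: inc=0.142857, refl=0.142857·0.333333=0.0476; V=0.000000+0.142857+0.047619=0.1905
k=2 src: inc=0.047619, refl=0.047619·0.714286=0.0340; V=0.142857+0.047619+0.034014=0.2245
k=3 load: inc=0.034014, refl=0.034014·0.333333=0.0113; V=0.190476+0.034014+0.011338=0.2358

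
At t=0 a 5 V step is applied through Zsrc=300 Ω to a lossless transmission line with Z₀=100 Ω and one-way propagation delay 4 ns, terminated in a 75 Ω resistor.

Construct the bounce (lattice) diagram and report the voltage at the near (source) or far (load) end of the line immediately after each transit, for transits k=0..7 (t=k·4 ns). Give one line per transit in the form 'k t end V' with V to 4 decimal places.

0 0 source 1.2500
1 4 load 1.0714
2 8 source 0.9821
3 12 load 0.9949
4 16 source 1.0013
5 20 load 1.0004
6 24 source 0.9999
7 28 load 1.0000

Γ_L=-0.142857, Γ_S=0.500000; launch V₁=5·100/400=1.250000
k=0 src: V=1.2500
k=1 load: inc=1.250000, refl=1.250000·-0.142857=-0.1786; V=0.000000+1.250000+-0.178571=1.0714
k=2 src: inc=-0.178571, refl=-0.178571·0.500000=-0.0893; V=1.250000+-0.178571+-0.089286=0.9821
k=3 load: inc=-0.089286, refl=-0.089286·-0.142857=0.0128; V=1.071429+-0.089286+0.012755=0.9949
k=4 src: inc=0.012755, refl=0.012755·0.500000=0.0064; V=0.982143+0.012755+0.006378=1.0013
k=5 load: inc=0.006378, refl=0.006378·-0.142857=-0.0009; V=0.994898+0.006378+-0.000911=1.0004
k=6 src: inc=-0.000911, refl=-0.000911·0.500000=-0.0005; V=1.001276+-0.000911+-0.000456=0.9999
k=7 load: inc=-0.000456, refl=-0.000456·-0.142857=0.0001; V=1.000364+-0.000456+0.000065=1.0000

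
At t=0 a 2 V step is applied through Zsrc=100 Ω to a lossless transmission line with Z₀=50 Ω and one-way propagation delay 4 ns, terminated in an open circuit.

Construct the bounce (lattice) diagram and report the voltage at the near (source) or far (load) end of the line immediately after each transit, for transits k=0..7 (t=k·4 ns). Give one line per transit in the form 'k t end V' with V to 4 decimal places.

0 0 source 0.6667
1 4 load 1.3333
2 8 source 1.5556
3 12 load 1.7778
4 16 source 1.8519
5 20 load 1.9259
6 24 source 1.9506
7 28 load 1.9753

Γ_L=1.000000, Γ_S=0.333333; launch V₁=2·50/150=0.666667
k=0 src: V=0.6667
k=1 load: inc=0.666667, refl=0.666667·1.000000=0.6667; V=0.000000+0.666667+0.666667=1.3333
k=2 src: inc=0.666667, refl=0.666667·0.333333=0.2222; V=0.666667+0.666667+0.222222=1.5556
k=3 load: inc=0.222222, refl=0.222222·1.000000=0.2222; V=1.333333+0.222222+0.222222=1.7778
k=4 src: inc=0.222222, refl=0.222222·0.333333=0.0741; V=1.555556+0.222222+0.074074=1.8519
k=5 load: inc=0.074074, refl=0.074074·1.000000=0.0741; V=1.777778+0.074074+0.074074=1.9259
k=6 src: inc=0.074074, refl=0.074074·0.333333=0.0247; V=1.851852+0.074074+0.024691=1.9506
k=7 load: inc=0.024691, refl=0.024691·1.000000=0.0247; V=1.925926+0.024691+0.024691=1.9753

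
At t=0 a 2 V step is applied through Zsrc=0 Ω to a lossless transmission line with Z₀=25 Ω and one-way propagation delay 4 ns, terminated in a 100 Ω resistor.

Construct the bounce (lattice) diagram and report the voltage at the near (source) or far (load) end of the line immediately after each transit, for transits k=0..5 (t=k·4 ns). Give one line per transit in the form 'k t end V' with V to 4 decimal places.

0 0 source 2.0000
1 4 load 3.2000
2 8 source 2.0000
3 12 load 1.2800
4 16 source 2.0000
5 20 load 2.4320

Γ_L=0.600000, Γ_S=-1.000000; launch V₁=2·25/25=2.000000
k=0 src: V=2.0000
k=1 load: inc=2.000000, refl=2.000000·0.600000=1.2000; V=0.000000+2.000000+1.200000=3.2000
k=2 src: inc=1.200000, refl=1.200000·-1.000000=-1.2000; V=2.000000+1.200000+-1.200000=2.0000
k=3 load: inc=-1.200000, refl=-1.200000·0.600000=-0.7200; V=3.200000+-1.200000+-0.720000=1.2800
k=4 src: inc=-0.720000, refl=-0.720000·-1.000000=0.7200; V=2.000000+-0.720000+0.720000=2.0000
k=5 load: inc=0.720000, refl=0.720000·0.600000=0.4320; V=1.280000+0.720000+0.432000=2.4320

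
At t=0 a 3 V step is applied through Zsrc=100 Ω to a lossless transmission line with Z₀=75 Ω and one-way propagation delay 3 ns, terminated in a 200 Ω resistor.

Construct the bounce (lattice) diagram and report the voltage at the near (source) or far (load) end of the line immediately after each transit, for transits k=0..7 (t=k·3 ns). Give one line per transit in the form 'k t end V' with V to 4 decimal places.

Γ_L=0.454545, Γ_S=0.142857; launch V₁=3·75/175=1.285714
k=0 src: V=1.2857
k=1 load: inc=1.285714, refl=1.285714·0.454545=0.5844; V=0.000000+1.285714+0.584416=1.8701
k=2 src: inc=0.584416, refl=0.584416·0.142857=0.0835; V=1.285714+0.584416+0.083488=1.9536
k=3 load: inc=0.083488, refl=0.083488·0.454545=0.0379; V=1.870130+0.083488+0.037949=1.9916
k=4 src: inc=0.037949, refl=0.037949·0.142857=0.0054; V=1.953618+0.037949+0.005421=1.9970
k=5 load: inc=0.005421, refl=0.005421·0.454545=0.0025; V=1.991567+0.005421+0.002464=1.9995
k=6 src: inc=0.002464, refl=0.002464·0.142857=0.0004; V=1.996988+0.002464+0.000352=1.9998
k=7 load: inc=0.000352, refl=0.000352·0.454545=0.0002; V=1.999452+0.000352+0.000160=2.0000

0 0 source 1.2857
1 3 load 1.8701
2 6 source 1.9536
3 9 load 1.9916
4 12 source 1.9970
5 15 load 1.9995
6 18 source 1.9998
7 21 load 2.0000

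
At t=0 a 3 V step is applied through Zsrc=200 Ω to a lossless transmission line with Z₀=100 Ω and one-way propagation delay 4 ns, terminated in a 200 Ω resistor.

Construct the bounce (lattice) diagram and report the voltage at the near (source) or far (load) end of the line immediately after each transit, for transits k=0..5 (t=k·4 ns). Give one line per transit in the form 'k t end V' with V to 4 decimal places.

0 0 source 1.0000
1 4 load 1.3333
2 8 source 1.4444
3 12 load 1.4815
4 16 source 1.4938
5 20 load 1.4979

Γ_L=0.333333, Γ_S=0.333333; launch V₁=3·100/300=1.000000
k=0 src: V=1.0000
k=1 load: inc=1.000000, refl=1.000000·0.333333=0.3333; V=0.000000+1.000000+0.333333=1.3333
k=2 src: inc=0.333333, refl=0.333333·0.333333=0.1111; V=1.000000+0.333333+0.111111=1.4444
k=3 load: inc=0.111111, refl=0.111111·0.333333=0.0370; V=1.333333+0.111111+0.037037=1.4815
k=4 src: inc=0.037037, refl=0.037037·0.333333=0.0123; V=1.444444+0.037037+0.012346=1.4938
k=5 load: inc=0.012346, refl=0.012346·0.333333=0.0041; V=1.481481+0.012346+0.004115=1.4979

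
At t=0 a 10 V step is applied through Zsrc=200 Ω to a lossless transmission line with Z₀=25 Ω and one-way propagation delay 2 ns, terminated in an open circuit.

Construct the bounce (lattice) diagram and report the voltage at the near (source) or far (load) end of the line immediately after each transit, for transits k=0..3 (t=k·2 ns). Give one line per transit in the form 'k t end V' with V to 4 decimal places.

Γ_L=1.000000, Γ_S=0.777778; launch V₁=10·25/225=1.111111
k=0 src: V=1.1111
k=1 load: inc=1.111111, refl=1.111111·1.000000=1.1111; V=0.000000+1.111111+1.111111=2.2222
k=2 src: inc=1.111111, refl=1.111111·0.777778=0.8642; V=1.111111+1.111111+0.864198=3.0864
k=3 load: inc=0.864198, refl=0.864198·1.000000=0.8642; V=2.222222+0.864198+0.864198=3.9506

0 0 source 1.1111
1 2 load 2.2222
2 4 source 3.0864
3 6 load 3.9506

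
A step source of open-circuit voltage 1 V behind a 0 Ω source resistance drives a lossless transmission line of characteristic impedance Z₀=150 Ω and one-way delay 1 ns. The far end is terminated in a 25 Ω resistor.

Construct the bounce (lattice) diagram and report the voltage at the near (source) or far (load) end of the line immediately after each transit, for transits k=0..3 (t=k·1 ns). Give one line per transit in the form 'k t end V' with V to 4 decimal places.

0 0 source 1.0000
1 1 load 0.2857
2 2 source 1.0000
3 3 load 0.4898

Γ_L=-0.714286, Γ_S=-1.000000; launch V₁=1·150/150=1.000000
k=0 src: V=1.0000
k=1 load: inc=1.000000, refl=1.000000·-0.714286=-0.7143; V=0.000000+1.000000+-0.714286=0.2857
k=2 src: inc=-0.714286, refl=-0.714286·-1.000000=0.7143; V=1.000000+-0.714286+0.714286=1.0000
k=3 load: inc=0.714286, refl=0.714286·-0.714286=-0.5102; V=0.285714+0.714286+-0.510204=0.4898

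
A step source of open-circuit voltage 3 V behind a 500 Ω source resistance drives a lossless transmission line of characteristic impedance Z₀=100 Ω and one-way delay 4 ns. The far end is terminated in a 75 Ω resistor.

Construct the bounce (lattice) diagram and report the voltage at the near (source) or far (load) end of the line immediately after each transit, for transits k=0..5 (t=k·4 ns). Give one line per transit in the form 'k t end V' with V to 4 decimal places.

Γ_L=-0.142857, Γ_S=0.666667; launch V₁=3·100/600=0.500000
k=0 src: V=0.5000
k=1 load: inc=0.500000, refl=0.500000·-0.142857=-0.0714; V=0.000000+0.500000+-0.071429=0.4286
k=2 src: inc=-0.071429, refl=-0.071429·0.666667=-0.0476; V=0.500000+-0.071429+-0.047619=0.3810
k=3 load: inc=-0.047619, refl=-0.047619·-0.142857=0.0068; V=0.428571+-0.047619+0.006803=0.3878
k=4 src: inc=0.006803, refl=0.006803·0.666667=0.0045; V=0.380952+0.006803+0.004535=0.3923
k=5 load: inc=0.004535, refl=0.004535·-0.142857=-0.0006; V=0.387755+0.004535+-0.000648=0.3916

0 0 source 0.5000
1 4 load 0.4286
2 8 source 0.3810
3 12 load 0.3878
4 16 source 0.3923
5 20 load 0.3916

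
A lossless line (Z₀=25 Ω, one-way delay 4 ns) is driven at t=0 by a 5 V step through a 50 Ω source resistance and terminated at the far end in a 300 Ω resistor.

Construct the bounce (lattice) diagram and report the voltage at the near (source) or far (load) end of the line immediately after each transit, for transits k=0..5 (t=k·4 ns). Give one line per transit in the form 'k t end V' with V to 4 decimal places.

Γ_L=0.846154, Γ_S=0.333333; launch V₁=5·25/75=1.666667
k=0 src: V=1.6667
k=1 load: inc=1.666667, refl=1.666667·0.846154=1.4103; V=0.000000+1.666667+1.410256=3.0769
k=2 src: inc=1.410256, refl=1.410256·0.333333=0.4701; V=1.666667+1.410256+0.470085=3.5470
k=3 load: inc=0.470085, refl=0.470085·0.846154=0.3978; V=3.076923+0.470085+0.397765=3.9448
k=4 src: inc=0.397765, refl=0.397765·0.333333=0.1326; V=3.547009+0.397765+0.132588=4.0774
k=5 load: inc=0.132588, refl=0.132588·0.846154=0.1122; V=3.944773+0.132588+0.112190=4.1896

0 0 source 1.6667
1 4 load 3.0769
2 8 source 3.5470
3 12 load 3.9448
4 16 source 4.0774
5 20 load 4.1896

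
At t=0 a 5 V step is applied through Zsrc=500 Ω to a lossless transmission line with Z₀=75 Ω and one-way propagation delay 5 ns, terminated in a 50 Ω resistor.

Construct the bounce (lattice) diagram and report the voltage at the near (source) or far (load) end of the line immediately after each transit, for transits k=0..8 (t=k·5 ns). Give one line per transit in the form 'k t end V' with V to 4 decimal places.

Γ_L=-0.200000, Γ_S=0.739130; launch V₁=5·75/575=0.652174
k=0 src: V=0.6522
k=1 load: inc=0.652174, refl=0.652174·-0.200000=-0.1304; V=0.000000+0.652174+-0.130435=0.5217
k=2 src: inc=-0.130435, refl=-0.130435·0.739130=-0.0964; V=0.652174+-0.130435+-0.096408=0.4253
k=3 load: inc=-0.096408, refl=-0.096408·-0.200000=0.0193; V=0.521739+-0.096408+0.019282=0.4446
k=4 src: inc=0.019282, refl=0.019282·0.739130=0.0143; V=0.425331+0.019282+0.014252=0.4589
k=5 load: inc=0.014252, refl=0.014252·-0.200000=-0.0029; V=0.444612+0.014252+-0.002850=0.4560
k=6 src: inc=-0.002850, refl=-0.002850·0.739130=-0.0021; V=0.458864+-0.002850+-0.002107=0.4539
k=7 load: inc=-0.002107, refl=-0.002107·-0.200000=0.0004; V=0.456014+-0.002107+0.000421=0.4543
k=8 src: inc=0.000421, refl=0.000421·0.739130=0.0003; V=0.453907+0.000421+0.000311=0.4546

0 0 source 0.6522
1 5 load 0.5217
2 10 source 0.4253
3 15 load 0.4446
4 20 source 0.4589
5 25 load 0.4560
6 30 source 0.4539
7 35 load 0.4543
8 40 source 0.4546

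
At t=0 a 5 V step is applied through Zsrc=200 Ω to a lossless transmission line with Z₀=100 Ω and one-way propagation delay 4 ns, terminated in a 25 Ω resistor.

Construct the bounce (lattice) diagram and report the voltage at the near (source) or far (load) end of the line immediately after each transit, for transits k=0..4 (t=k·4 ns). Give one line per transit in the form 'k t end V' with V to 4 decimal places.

0 0 source 1.6667
1 4 load 0.6667
2 8 source 0.3333
3 12 load 0.5333
4 16 source 0.6000

Γ_L=-0.600000, Γ_S=0.333333; launch V₁=5·100/300=1.666667
k=0 src: V=1.6667
k=1 load: inc=1.666667, refl=1.666667·-0.600000=-1.0000; V=0.000000+1.666667+-1.000000=0.6667
k=2 src: inc=-1.000000, refl=-1.000000·0.333333=-0.3333; V=1.666667+-1.000000+-0.333333=0.3333
k=3 load: inc=-0.333333, refl=-0.333333·-0.600000=0.2000; V=0.666667+-0.333333+0.200000=0.5333
k=4 src: inc=0.200000, refl=0.200000·0.333333=0.0667; V=0.333333+0.200000+0.066667=0.6000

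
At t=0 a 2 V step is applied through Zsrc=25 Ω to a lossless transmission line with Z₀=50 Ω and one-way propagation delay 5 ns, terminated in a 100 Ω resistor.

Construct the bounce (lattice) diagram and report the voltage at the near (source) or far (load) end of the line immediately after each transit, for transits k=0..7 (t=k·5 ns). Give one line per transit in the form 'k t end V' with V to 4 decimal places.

0 0 source 1.3333
1 5 load 1.7778
2 10 source 1.6296
3 15 load 1.5802
4 20 source 1.5967
5 25 load 1.6022
6 30 source 1.6004
7 35 load 1.5998

Γ_L=0.333333, Γ_S=-0.333333; launch V₁=2·50/75=1.333333
k=0 src: V=1.3333
k=1 load: inc=1.333333, refl=1.333333·0.333333=0.4444; V=0.000000+1.333333+0.444444=1.7778
k=2 src: inc=0.444444, refl=0.444444·-0.333333=-0.1481; V=1.333333+0.444444+-0.148148=1.6296
k=3 load: inc=-0.148148, refl=-0.148148·0.333333=-0.0494; V=1.777778+-0.148148+-0.049383=1.5802
k=4 src: inc=-0.049383, refl=-0.049383·-0.333333=0.0165; V=1.629630+-0.049383+0.016461=1.5967
k=5 load: inc=0.016461, refl=0.016461·0.333333=0.0055; V=1.580247+0.016461+0.005487=1.6022
k=6 src: inc=0.005487, refl=0.005487·-0.333333=-0.0018; V=1.596708+0.005487+-0.001829=1.6004
k=7 load: inc=-0.001829, refl=-0.001829·0.333333=-0.0006; V=1.602195+-0.001829+-0.000610=1.5998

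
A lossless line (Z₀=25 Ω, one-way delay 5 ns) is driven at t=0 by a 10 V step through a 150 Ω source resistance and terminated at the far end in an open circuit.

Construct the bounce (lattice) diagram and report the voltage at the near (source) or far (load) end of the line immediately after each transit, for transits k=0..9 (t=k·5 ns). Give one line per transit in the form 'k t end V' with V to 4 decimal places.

Γ_L=1.000000, Γ_S=0.714286; launch V₁=10·25/175=1.428571
k=0 src: V=1.4286
k=1 load: inc=1.428571, refl=1.428571·1.000000=1.4286; V=0.000000+1.428571+1.428571=2.8571
k=2 src: inc=1.428571, refl=1.428571·0.714286=1.0204; V=1.428571+1.428571+1.020408=3.8776
k=3 load: inc=1.020408, refl=1.020408·1.000000=1.0204; V=2.857143+1.020408+1.020408=4.8980
k=4 src: inc=1.020408, refl=1.020408·0.714286=0.7289; V=3.877551+1.020408+0.728863=5.6268
k=5 load: inc=0.728863, refl=0.728863·1.000000=0.7289; V=4.897959+0.728863+0.728863=6.3557
k=6 src: inc=0.728863, refl=0.728863·0.714286=0.5206; V=5.626822+0.728863+0.520616=6.8763
k=7 load: inc=0.520616, refl=0.520616·1.000000=0.5206; V=6.355685+0.520616+0.520616=7.3969
k=8 src: inc=0.520616, refl=0.520616·0.714286=0.3719; V=6.876302+0.520616+0.371869=7.7688
k=9 load: inc=0.371869, refl=0.371869·1.000000=0.3719; V=7.396918+0.371869+0.371869=8.1407

0 0 source 1.4286
1 5 load 2.8571
2 10 source 3.8776
3 15 load 4.8980
4 20 source 5.6268
5 25 load 6.3557
6 30 source 6.8763
7 35 load 7.3969
8 40 source 7.7688
9 45 load 8.1407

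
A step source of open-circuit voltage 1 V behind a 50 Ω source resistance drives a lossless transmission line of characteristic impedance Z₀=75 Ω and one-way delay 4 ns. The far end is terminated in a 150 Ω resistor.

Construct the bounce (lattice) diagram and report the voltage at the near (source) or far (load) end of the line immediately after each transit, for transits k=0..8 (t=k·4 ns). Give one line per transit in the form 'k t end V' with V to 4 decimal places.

0 0 source 0.6000
1 4 load 0.8000
2 8 source 0.7600
3 12 load 0.7467
4 16 source 0.7493
5 20 load 0.7502
6 24 source 0.7500
7 28 load 0.7500
8 32 source 0.7500

Γ_L=0.333333, Γ_S=-0.200000; launch V₁=1·75/125=0.600000
k=0 src: V=0.6000
k=1 load: inc=0.600000, refl=0.600000·0.333333=0.2000; V=0.000000+0.600000+0.200000=0.8000
k=2 src: inc=0.200000, refl=0.200000·-0.200000=-0.0400; V=0.600000+0.200000+-0.040000=0.7600
k=3 load: inc=-0.040000, refl=-0.040000·0.333333=-0.0133; V=0.800000+-0.040000+-0.013333=0.7467
k=4 src: inc=-0.013333, refl=-0.013333·-0.200000=0.0027; V=0.760000+-0.013333+0.002667=0.7493
k=5 load: inc=0.002667, refl=0.002667·0.333333=0.0009; V=0.746667+0.002667+0.000889=0.7502
k=6 src: inc=0.000889, refl=0.000889·-0.200000=-0.0002; V=0.749333+0.000889+-0.000178=0.7500
k=7 load: inc=-0.000178, refl=-0.000178·0.333333=-0.0001; V=0.750222+-0.000178+-0.000059=0.7500
k=8 src: inc=-0.000059, refl=-0.000059·-0.200000=0.0000; V=0.750044+-0.000059+0.000012=0.7500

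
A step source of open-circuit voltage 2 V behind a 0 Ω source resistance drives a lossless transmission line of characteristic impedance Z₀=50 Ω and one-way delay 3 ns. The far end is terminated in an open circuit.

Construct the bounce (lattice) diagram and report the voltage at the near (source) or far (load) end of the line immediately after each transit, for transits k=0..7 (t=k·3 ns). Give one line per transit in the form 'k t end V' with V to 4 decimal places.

0 0 source 2.0000
1 3 load 4.0000
2 6 source 2.0000
3 9 load 0.0000
4 12 source 2.0000
5 15 load 4.0000
6 18 source 2.0000
7 21 load 0.0000

Γ_L=1.000000, Γ_S=-1.000000; launch V₁=2·50/50=2.000000
k=0 src: V=2.0000
k=1 load: inc=2.000000, refl=2.000000·1.000000=2.0000; V=0.000000+2.000000+2.000000=4.0000
k=2 src: inc=2.000000, refl=2.000000·-1.000000=-2.0000; V=2.000000+2.000000+-2.000000=2.0000
k=3 load: inc=-2.000000, refl=-2.000000·1.000000=-2.0000; V=4.000000+-2.000000+-2.000000=0.0000
k=4 src: inc=-2.000000, refl=-2.000000·-1.000000=2.0000; V=2.000000+-2.000000+2.000000=2.0000
k=5 load: inc=2.000000, refl=2.000000·1.000000=2.0000; V=0.000000+2.000000+2.000000=4.0000
k=6 src: inc=2.000000, refl=2.000000·-1.000000=-2.0000; V=2.000000+2.000000+-2.000000=2.0000
k=7 load: inc=-2.000000, refl=-2.000000·1.000000=-2.0000; V=4.000000+-2.000000+-2.000000=0.0000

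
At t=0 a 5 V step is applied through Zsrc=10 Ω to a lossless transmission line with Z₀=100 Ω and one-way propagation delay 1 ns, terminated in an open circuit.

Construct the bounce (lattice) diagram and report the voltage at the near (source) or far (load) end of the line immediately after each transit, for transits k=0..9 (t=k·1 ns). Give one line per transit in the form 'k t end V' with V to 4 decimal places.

0 0 source 4.5455
1 1 load 9.0909
2 2 source 5.3719
3 3 load 1.6529
4 4 source 4.6957
5 5 load 7.7385
6 6 source 5.2490
7 7 load 2.7594
8 8 source 4.7963
9 9 load 6.8332

Γ_L=1.000000, Γ_S=-0.818182; launch V₁=5·100/110=4.545455
k=0 src: V=4.5455
k=1 load: inc=4.545455, refl=4.545455·1.000000=4.5455; V=0.000000+4.545455+4.545455=9.0909
k=2 src: inc=4.545455, refl=4.545455·-0.818182=-3.7190; V=4.545455+4.545455+-3.719008=5.3719
k=3 load: inc=-3.719008, refl=-3.719008·1.000000=-3.7190; V=9.090909+-3.719008+-3.719008=1.6529
k=4 src: inc=-3.719008, refl=-3.719008·-0.818182=3.0428; V=5.371901+-3.719008+3.042825=4.6957
k=5 load: inc=3.042825, refl=3.042825·1.000000=3.0428; V=1.652893+3.042825+3.042825=7.7385
k=6 src: inc=3.042825, refl=3.042825·-0.818182=-2.4896; V=4.695718+3.042825+-2.489584=5.2490
k=7 load: inc=-2.489584, refl=-2.489584·1.000000=-2.4896; V=7.738542+-2.489584+-2.489584=2.7594
k=8 src: inc=-2.489584, refl=-2.489584·-0.818182=2.0369; V=5.248958+-2.489584+2.036932=4.7963
k=9 load: inc=2.036932, refl=2.036932·1.000000=2.0369; V=2.759374+2.036932+2.036932=6.8332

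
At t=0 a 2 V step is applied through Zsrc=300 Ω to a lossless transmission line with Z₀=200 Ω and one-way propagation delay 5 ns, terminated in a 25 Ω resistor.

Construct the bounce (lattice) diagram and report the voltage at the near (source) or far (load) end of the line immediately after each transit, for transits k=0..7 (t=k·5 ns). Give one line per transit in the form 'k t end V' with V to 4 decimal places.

Γ_L=-0.777778, Γ_S=0.200000; launch V₁=2·200/500=0.800000
k=0 src: V=0.8000
k=1 load: inc=0.800000, refl=0.800000·-0.777778=-0.6222; V=0.000000+0.800000+-0.622222=0.1778
k=2 src: inc=-0.622222, refl=-0.622222·0.200000=-0.1244; V=0.800000+-0.622222+-0.124444=0.0533
k=3 load: inc=-0.124444, refl=-0.124444·-0.777778=0.0968; V=0.177778+-0.124444+0.096790=0.1501
k=4 src: inc=0.096790, refl=0.096790·0.200000=0.0194; V=0.053333+0.096790+0.019358=0.1695
k=5 load: inc=0.019358, refl=0.019358·-0.777778=-0.0151; V=0.150123+0.019358+-0.015056=0.1544
k=6 src: inc=-0.015056, refl=-0.015056·0.200000=-0.0030; V=0.169481+-0.015056+-0.003011=0.1514
k=7 load: inc=-0.003011, refl=-0.003011·-0.777778=0.0023; V=0.154425+-0.003011+0.002342=0.1538

0 0 source 0.8000
1 5 load 0.1778
2 10 source 0.0533
3 15 load 0.1501
4 20 source 0.1695
5 25 load 0.1544
6 30 source 0.1514
7 35 load 0.1538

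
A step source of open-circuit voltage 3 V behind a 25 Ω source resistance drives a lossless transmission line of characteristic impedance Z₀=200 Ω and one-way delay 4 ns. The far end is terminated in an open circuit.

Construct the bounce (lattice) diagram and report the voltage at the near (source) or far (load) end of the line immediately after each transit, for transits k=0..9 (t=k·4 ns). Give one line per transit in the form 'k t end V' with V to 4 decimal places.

Γ_L=1.000000, Γ_S=-0.777778; launch V₁=3·200/225=2.666667
k=0 src: V=2.6667
k=1 load: inc=2.666667, refl=2.666667·1.000000=2.6667; V=0.000000+2.666667+2.666667=5.3333
k=2 src: inc=2.666667, refl=2.666667·-0.777778=-2.0741; V=2.666667+2.666667+-2.074074=3.2593
k=3 load: inc=-2.074074, refl=-2.074074·1.000000=-2.0741; V=5.333333+-2.074074+-2.074074=1.1852
k=4 src: inc=-2.074074, refl=-2.074074·-0.777778=1.6132; V=3.259259+-2.074074+1.613169=2.7984
k=5 load: inc=1.613169, refl=1.613169·1.000000=1.6132; V=1.185185+1.613169+1.613169=4.4115
k=6 src: inc=1.613169, refl=1.613169·-0.777778=-1.2547; V=2.798354+1.613169+-1.254687=3.1568
k=7 load: inc=-1.254687, refl=-1.254687·1.000000=-1.2547; V=4.411523+-1.254687+-1.254687=1.9021
k=8 src: inc=-1.254687, refl=-1.254687·-0.777778=0.9759; V=3.156836+-1.254687+0.975867=2.8780
k=9 load: inc=0.975867, refl=0.975867·1.000000=0.9759; V=1.902149+0.975867+0.975867=3.8539

0 0 source 2.6667
1 4 load 5.3333
2 8 source 3.2593
3 12 load 1.1852
4 16 source 2.7984
5 20 load 4.4115
6 24 source 3.1568
7 28 load 1.9021
8 32 source 2.8780
9 36 load 3.8539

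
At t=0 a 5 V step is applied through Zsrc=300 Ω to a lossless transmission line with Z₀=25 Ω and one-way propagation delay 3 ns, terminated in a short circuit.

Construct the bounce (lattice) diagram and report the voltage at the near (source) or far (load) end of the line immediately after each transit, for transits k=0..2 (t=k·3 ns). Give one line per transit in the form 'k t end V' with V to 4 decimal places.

0 0 source 0.3846
1 3 load 0.0000
2 6 source -0.3254

Γ_L=-1.000000, Γ_S=0.846154; launch V₁=5·25/325=0.384615
k=0 src: V=0.3846
k=1 load: inc=0.384615, refl=0.384615·-1.000000=-0.3846; V=0.000000+0.384615+-0.384615=0.0000
k=2 src: inc=-0.384615, refl=-0.384615·0.846154=-0.3254; V=0.384615+-0.384615+-0.325444=-0.3254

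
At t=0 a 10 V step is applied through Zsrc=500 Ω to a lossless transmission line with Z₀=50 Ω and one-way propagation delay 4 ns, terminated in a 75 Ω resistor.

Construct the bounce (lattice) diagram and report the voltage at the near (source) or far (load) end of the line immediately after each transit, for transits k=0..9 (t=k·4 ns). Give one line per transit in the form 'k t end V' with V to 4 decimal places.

0 0 source 0.9091
1 4 load 1.0909
2 8 source 1.2397
3 12 load 1.2694
4 16 source 1.2938
5 20 load 1.2986
6 24 source 1.3026
7 28 load 1.3034
8 32 source 1.3041
9 36 load 1.3042

Γ_L=0.200000, Γ_S=0.818182; launch V₁=10·50/550=0.909091
k=0 src: V=0.9091
k=1 load: inc=0.909091, refl=0.909091·0.200000=0.1818; V=0.000000+0.909091+0.181818=1.0909
k=2 src: inc=0.181818, refl=0.181818·0.818182=0.1488; V=0.909091+0.181818+0.148760=1.2397
k=3 load: inc=0.148760, refl=0.148760·0.200000=0.0298; V=1.090909+0.148760+0.029752=1.2694
k=4 src: inc=0.029752, refl=0.029752·0.818182=0.0243; V=1.239669+0.029752+0.024343=1.2938
k=5 load: inc=0.024343, refl=0.024343·0.200000=0.0049; V=1.269421+0.024343+0.004869=1.2986
k=6 src: inc=0.004869, refl=0.004869·0.818182=0.0040; V=1.293764+0.004869+0.003983=1.3026
k=7 load: inc=0.003983, refl=0.003983·0.200000=0.0008; V=1.298633+0.003983+0.000797=1.3034
k=8 src: inc=0.000797, refl=0.000797·0.818182=0.0007; V=1.302616+0.000797+0.000652=1.3041
k=9 load: inc=0.000652, refl=0.000652·0.200000=0.0001; V=1.303413+0.000652+0.000130=1.3042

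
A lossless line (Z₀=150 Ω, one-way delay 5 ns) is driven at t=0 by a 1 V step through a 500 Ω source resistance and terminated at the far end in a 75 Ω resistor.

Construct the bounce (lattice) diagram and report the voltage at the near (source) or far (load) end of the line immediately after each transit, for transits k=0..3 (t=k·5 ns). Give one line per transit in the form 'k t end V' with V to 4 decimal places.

0 0 source 0.2308
1 5 load 0.1538
2 10 source 0.1124
3 15 load 0.1262

Γ_L=-0.333333, Γ_S=0.538462; launch V₁=1·150/650=0.230769
k=0 src: V=0.2308
k=1 load: inc=0.230769, refl=0.230769·-0.333333=-0.0769; V=0.000000+0.230769+-0.076923=0.1538
k=2 src: inc=-0.076923, refl=-0.076923·0.538462=-0.0414; V=0.230769+-0.076923+-0.041420=0.1124
k=3 load: inc=-0.041420, refl=-0.041420·-0.333333=0.0138; V=0.153846+-0.041420+0.013807=0.1262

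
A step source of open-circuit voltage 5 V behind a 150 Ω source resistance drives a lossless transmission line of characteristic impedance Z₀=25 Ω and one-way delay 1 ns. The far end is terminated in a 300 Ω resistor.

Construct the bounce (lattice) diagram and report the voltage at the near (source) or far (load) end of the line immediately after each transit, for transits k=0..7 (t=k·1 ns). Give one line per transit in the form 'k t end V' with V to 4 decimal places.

Γ_L=0.846154, Γ_S=0.714286; launch V₁=5·25/175=0.714286
k=0 src: V=0.7143
k=1 load: inc=0.714286, refl=0.714286·0.846154=0.6044; V=0.000000+0.714286+0.604396=1.3187
k=2 src: inc=0.604396, refl=0.604396·0.714286=0.4317; V=0.714286+0.604396+0.431711=1.7504
k=3 load: inc=0.431711, refl=0.431711·0.846154=0.3653; V=1.318681+0.431711+0.365294=2.1157
k=4 src: inc=0.365294, refl=0.365294·0.714286=0.2609; V=1.750392+0.365294+0.260924=2.3766
k=5 load: inc=0.260924, refl=0.260924·0.846154=0.2208; V=2.115687+0.260924+0.220782=2.5974
k=6 src: inc=0.220782, refl=0.220782·0.714286=0.1577; V=2.376611+0.220782+0.157702=2.7551
k=7 load: inc=0.157702, refl=0.157702·0.846154=0.1334; V=2.597393+0.157702+0.133440=2.8885

0 0 source 0.7143
1 1 load 1.3187
2 2 source 1.7504
3 3 load 2.1157
4 4 source 2.3766
5 5 load 2.5974
6 6 source 2.7551
7 7 load 2.8885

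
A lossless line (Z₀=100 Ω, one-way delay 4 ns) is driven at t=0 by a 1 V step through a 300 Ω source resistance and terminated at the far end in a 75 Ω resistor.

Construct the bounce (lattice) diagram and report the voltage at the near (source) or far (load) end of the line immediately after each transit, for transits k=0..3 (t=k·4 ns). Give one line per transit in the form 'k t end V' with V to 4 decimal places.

0 0 source 0.2500
1 4 load 0.2143
2 8 source 0.1964
3 12 load 0.1990

Γ_L=-0.142857, Γ_S=0.500000; launch V₁=1·100/400=0.250000
k=0 src: V=0.2500
k=1 load: inc=0.250000, refl=0.250000·-0.142857=-0.0357; V=0.000000+0.250000+-0.035714=0.2143
k=2 src: inc=-0.035714, refl=-0.035714·0.500000=-0.0179; V=0.250000+-0.035714+-0.017857=0.1964
k=3 load: inc=-0.017857, refl=-0.017857·-0.142857=0.0026; V=0.214286+-0.017857+0.002551=0.1990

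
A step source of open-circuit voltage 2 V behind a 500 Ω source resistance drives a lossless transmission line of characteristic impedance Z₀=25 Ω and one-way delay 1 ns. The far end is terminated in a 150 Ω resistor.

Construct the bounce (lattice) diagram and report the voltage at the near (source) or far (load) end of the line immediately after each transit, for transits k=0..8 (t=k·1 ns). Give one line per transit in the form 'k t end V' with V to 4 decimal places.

Γ_L=0.714286, Γ_S=0.904762; launch V₁=2·25/525=0.095238
k=0 src: V=0.0952
k=1 load: inc=0.095238, refl=0.095238·0.714286=0.0680; V=0.000000+0.095238+0.068027=0.1633
k=2 src: inc=0.068027, refl=0.068027·0.904762=0.0615; V=0.095238+0.068027+0.061548=0.2248
k=3 load: inc=0.061548, refl=0.061548·0.714286=0.0440; V=0.163265+0.061548+0.043963=0.2688
k=4 src: inc=0.043963, refl=0.043963·0.904762=0.0398; V=0.224814+0.043963+0.039776=0.3086
k=5 load: inc=0.039776, refl=0.039776·0.714286=0.0284; V=0.268777+0.039776+0.028412=0.3370
k=6 src: inc=0.028412, refl=0.028412·0.904762=0.0257; V=0.308553+0.028412+0.025706=0.3627
k=7 load: inc=0.025706, refl=0.025706·0.714286=0.0184; V=0.336965+0.025706+0.018361=0.3810
k=8 src: inc=0.018361, refl=0.018361·0.904762=0.0166; V=0.362670+0.018361+0.016613=0.3976

0 0 source 0.0952
1 1 load 0.1633
2 2 source 0.2248
3 3 load 0.2688
4 4 source 0.3086
5 5 load 0.3370
6 6 source 0.3627
7 7 load 0.3810
8 8 source 0.3976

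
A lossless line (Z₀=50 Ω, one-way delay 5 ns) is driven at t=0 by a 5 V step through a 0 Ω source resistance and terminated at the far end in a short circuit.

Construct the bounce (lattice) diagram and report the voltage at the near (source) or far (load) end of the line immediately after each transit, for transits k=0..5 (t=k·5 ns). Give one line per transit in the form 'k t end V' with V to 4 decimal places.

Γ_L=-1.000000, Γ_S=-1.000000; launch V₁=5·50/50=5.000000
k=0 src: V=5.0000
k=1 load: inc=5.000000, refl=5.000000·-1.000000=-5.0000; V=0.000000+5.000000+-5.000000=0.0000
k=2 src: inc=-5.000000, refl=-5.000000·-1.000000=5.0000; V=5.000000+-5.000000+5.000000=5.0000
k=3 load: inc=5.000000, refl=5.000000·-1.000000=-5.0000; V=0.000000+5.000000+-5.000000=0.0000
k=4 src: inc=-5.000000, refl=-5.000000·-1.000000=5.0000; V=5.000000+-5.000000+5.000000=5.0000
k=5 load: inc=5.000000, refl=5.000000·-1.000000=-5.0000; V=0.000000+5.000000+-5.000000=0.0000

0 0 source 5.0000
1 5 load 0.0000
2 10 source 5.0000
3 15 load 0.0000
4 20 source 5.0000
5 25 load 0.0000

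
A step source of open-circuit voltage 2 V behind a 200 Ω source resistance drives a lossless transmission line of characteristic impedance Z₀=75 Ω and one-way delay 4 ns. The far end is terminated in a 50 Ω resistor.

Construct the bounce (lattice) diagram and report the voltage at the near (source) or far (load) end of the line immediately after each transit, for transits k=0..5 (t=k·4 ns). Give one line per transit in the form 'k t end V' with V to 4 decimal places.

Γ_L=-0.200000, Γ_S=0.454545; launch V₁=2·75/275=0.545455
k=0 src: V=0.5455
k=1 load: inc=0.545455, refl=0.545455·-0.200000=-0.1091; V=0.000000+0.545455+-0.109091=0.4364
k=2 src: inc=-0.109091, refl=-0.109091·0.454545=-0.0496; V=0.545455+-0.109091+-0.049587=0.3868
k=3 load: inc=-0.049587, refl=-0.049587·-0.200000=0.0099; V=0.436364+-0.049587+0.009917=0.3967
k=4 src: inc=0.009917, refl=0.009917·0.454545=0.0045; V=0.386777+0.009917+0.004508=0.4012
k=5 load: inc=0.004508, refl=0.004508·-0.200000=-0.0009; V=0.396694+0.004508+-0.000902=0.4003

0 0 source 0.5455
1 4 load 0.4364
2 8 source 0.3868
3 12 load 0.3967
4 16 source 0.4012
5 20 load 0.4003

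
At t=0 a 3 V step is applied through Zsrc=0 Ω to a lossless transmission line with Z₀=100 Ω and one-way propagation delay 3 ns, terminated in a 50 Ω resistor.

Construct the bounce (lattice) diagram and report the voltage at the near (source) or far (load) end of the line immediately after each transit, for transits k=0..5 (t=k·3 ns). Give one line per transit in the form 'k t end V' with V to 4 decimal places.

0 0 source 3.0000
1 3 load 2.0000
2 6 source 3.0000
3 9 load 2.6667
4 12 source 3.0000
5 15 load 2.8889

Γ_L=-0.333333, Γ_S=-1.000000; launch V₁=3·100/100=3.000000
k=0 src: V=3.0000
k=1 load: inc=3.000000, refl=3.000000·-0.333333=-1.0000; V=0.000000+3.000000+-1.000000=2.0000
k=2 src: inc=-1.000000, refl=-1.000000·-1.000000=1.0000; V=3.000000+-1.000000+1.000000=3.0000
k=3 load: inc=1.000000, refl=1.000000·-0.333333=-0.3333; V=2.000000+1.000000+-0.333333=2.6667
k=4 src: inc=-0.333333, refl=-0.333333·-1.000000=0.3333; V=3.000000+-0.333333+0.333333=3.0000
k=5 load: inc=0.333333, refl=0.333333·-0.333333=-0.1111; V=2.666667+0.333333+-0.111111=2.8889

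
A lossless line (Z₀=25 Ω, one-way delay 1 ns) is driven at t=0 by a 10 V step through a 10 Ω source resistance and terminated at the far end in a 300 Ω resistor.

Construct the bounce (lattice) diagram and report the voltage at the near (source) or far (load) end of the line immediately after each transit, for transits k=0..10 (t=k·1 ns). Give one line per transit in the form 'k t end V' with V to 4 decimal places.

Γ_L=0.846154, Γ_S=-0.428571; launch V₁=10·25/35=7.142857
k=0 src: V=7.1429
k=1 load: inc=7.142857, refl=7.142857·0.846154=6.0440; V=0.000000+7.142857+6.043956=13.1868
k=2 src: inc=6.043956, refl=6.043956·-0.428571=-2.5903; V=7.142857+6.043956+-2.590267=10.5965
k=3 load: inc=-2.590267, refl=-2.590267·0.846154=-2.1918; V=13.186813+-2.590267+-2.191764=8.4048
k=4 src: inc=-2.191764, refl=-2.191764·-0.428571=0.9393; V=10.596546+-2.191764+0.939328=9.3441
k=5 load: inc=0.939328, refl=0.939328·0.846154=0.7948; V=8.404782+0.939328+0.794816=10.1389
k=6 src: inc=0.794816, refl=0.794816·-0.428571=-0.3406; V=9.344110+0.794816+-0.340635=9.7983
k=7 load: inc=-0.340635, refl=-0.340635·0.846154=-0.2882; V=10.138925+-0.340635+-0.288230=9.5101
k=8 src: inc=-0.288230, refl=-0.288230·-0.428571=0.1235; V=9.798290+-0.288230+0.123527=9.6336
k=9 load: inc=0.123527, refl=0.123527·0.846154=0.1045; V=9.510060+0.123527+0.104523=9.7381
k=10 src: inc=0.104523, refl=0.104523·-0.428571=-0.0448; V=9.633587+0.104523+-0.044796=9.6933

0 0 source 7.1429
1 1 load 13.1868
2 2 source 10.5965
3 3 load 8.4048
4 4 source 9.3441
5 5 load 10.1389
6 6 source 9.7983
7 7 load 9.5101
8 8 source 9.6336
9 9 load 9.7381
10 10 source 9.6933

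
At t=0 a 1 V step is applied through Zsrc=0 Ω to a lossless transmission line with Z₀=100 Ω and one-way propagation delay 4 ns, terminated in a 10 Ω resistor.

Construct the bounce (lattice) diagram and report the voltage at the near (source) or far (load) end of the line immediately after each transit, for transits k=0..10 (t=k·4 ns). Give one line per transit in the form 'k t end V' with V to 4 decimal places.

Γ_L=-0.818182, Γ_S=-1.000000; launch V₁=1·100/100=1.000000
k=0 src: V=1.0000
k=1 load: inc=1.000000, refl=1.000000·-0.818182=-0.8182; V=0.000000+1.000000+-0.818182=0.1818
k=2 src: inc=-0.818182, refl=-0.818182·-1.000000=0.8182; V=1.000000+-0.818182+0.818182=1.0000
k=3 load: inc=0.818182, refl=0.818182·-0.818182=-0.6694; V=0.181818+0.818182+-0.669421=0.3306
k=4 src: inc=-0.669421, refl=-0.669421·-1.000000=0.6694; V=1.000000+-0.669421+0.669421=1.0000
k=5 load: inc=0.669421, refl=0.669421·-0.818182=-0.5477; V=0.330579+0.669421+-0.547708=0.4523
k=6 src: inc=-0.547708, refl=-0.547708·-1.000000=0.5477; V=1.000000+-0.547708+0.547708=1.0000
k=7 load: inc=0.547708, refl=0.547708·-0.818182=-0.4481; V=0.452292+0.547708+-0.448125=0.5519
k=8 src: inc=-0.448125, refl=-0.448125·-1.000000=0.4481; V=1.000000+-0.448125+0.448125=1.0000
k=9 load: inc=0.448125, refl=0.448125·-0.818182=-0.3666; V=0.551875+0.448125+-0.366648=0.6334
k=10 src: inc=-0.366648, refl=-0.366648·-1.000000=0.3666; V=1.000000+-0.366648+0.366648=1.0000

0 0 source 1.0000
1 4 load 0.1818
2 8 source 1.0000
3 12 load 0.3306
4 16 source 1.0000
5 20 load 0.4523
6 24 source 1.0000
7 28 load 0.5519
8 32 source 1.0000
9 36 load 0.6334
10 40 source 1.0000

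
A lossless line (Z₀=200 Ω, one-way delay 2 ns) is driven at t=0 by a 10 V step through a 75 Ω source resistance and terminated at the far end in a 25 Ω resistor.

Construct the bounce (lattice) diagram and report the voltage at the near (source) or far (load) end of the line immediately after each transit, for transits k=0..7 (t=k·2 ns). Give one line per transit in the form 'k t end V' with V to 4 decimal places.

Γ_L=-0.777778, Γ_S=-0.454545; launch V₁=10·200/275=7.272727
k=0 src: V=7.2727
k=1 load: inc=7.272727, refl=7.272727·-0.777778=-5.6566; V=0.000000+7.272727+-5.656566=1.6162
k=2 src: inc=-5.656566, refl=-5.656566·-0.454545=2.5712; V=7.272727+-5.656566+2.571166=4.1873
k=3 load: inc=2.571166, refl=2.571166·-0.777778=-1.9998; V=1.616162+2.571166+-1.999796=2.1875
k=4 src: inc=-1.999796, refl=-1.999796·-0.454545=0.9090; V=4.187328+-1.999796+0.908998=3.0965
k=5 load: inc=0.908998, refl=0.908998·-0.777778=-0.7070; V=2.187532+0.908998+-0.706999=2.3895
k=6 src: inc=-0.706999, refl=-0.706999·-0.454545=0.3214; V=3.096530+-0.706999+0.321363=2.7109
k=7 load: inc=0.321363, refl=0.321363·-0.777778=-0.2499; V=2.389531+0.321363+-0.249949=2.4609

0 0 source 7.2727
1 2 load 1.6162
2 4 source 4.1873
3 6 load 2.1875
4 8 source 3.0965
5 10 load 2.3895
6 12 source 2.7109
7 14 load 2.4609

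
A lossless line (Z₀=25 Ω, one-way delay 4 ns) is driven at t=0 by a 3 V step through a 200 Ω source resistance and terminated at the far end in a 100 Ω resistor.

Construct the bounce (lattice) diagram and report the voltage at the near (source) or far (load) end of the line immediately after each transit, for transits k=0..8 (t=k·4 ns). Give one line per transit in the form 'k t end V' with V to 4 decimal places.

Γ_L=0.600000, Γ_S=0.777778; launch V₁=3·25/225=0.333333
k=0 src: V=0.3333
k=1 load: inc=0.333333, refl=0.333333·0.600000=0.2000; V=0.000000+0.333333+0.200000=0.5333
k=2 src: inc=0.200000, refl=0.200000·0.777778=0.1556; V=0.333333+0.200000+0.155556=0.6889
k=3 load: inc=0.155556, refl=0.155556·0.600000=0.0933; V=0.533333+0.155556+0.093333=0.7822
k=4 src: inc=0.093333, refl=0.093333·0.777778=0.0726; V=0.688889+0.093333+0.072593=0.8548
k=5 load: inc=0.072593, refl=0.072593·0.600000=0.0436; V=0.782222+0.072593+0.043556=0.8984
k=6 src: inc=0.043556, refl=0.043556·0.777778=0.0339; V=0.854815+0.043556+0.033877=0.9322
k=7 load: inc=0.033877, refl=0.033877·0.600000=0.0203; V=0.898370+0.033877+0.020326=0.9526
k=8 src: inc=0.020326, refl=0.020326·0.777778=0.0158; V=0.932247+0.020326+0.015809=0.9684

0 0 source 0.3333
1 4 load 0.5333
2 8 source 0.6889
3 12 load 0.7822
4 16 source 0.8548
5 20 load 0.8984
6 24 source 0.9322
7 28 load 0.9526
8 32 source 0.9684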